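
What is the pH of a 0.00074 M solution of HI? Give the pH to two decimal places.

pH = 3.13

HI is a strong acid and dissociates completely, so [H+] = 0.00074 M.
pH = -log(0.00074) = 3.13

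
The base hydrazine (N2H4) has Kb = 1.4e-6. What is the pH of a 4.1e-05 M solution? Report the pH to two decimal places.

N2H4 + H2O ⇌ N2H5+ + OH-
Let x = [OH-] at equilibrium. Kb = x²/(4.1e-05 − x).
x is not negligible relative to C₀; solve x² + 1.4e-06·x − 5.74e-11 = 0.
x = [−1.4e-06 + √(1.4e-06² + 2.3e-10)]/2 = 6.91 × 10^-6 M
pOH = 5.16, so pH = 14.00 − pOH = 8.84

pH = 8.84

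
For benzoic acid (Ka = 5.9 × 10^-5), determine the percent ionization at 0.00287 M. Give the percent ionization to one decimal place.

13.3%

C6H5COOH ⇌ C6H5COO- + H+; let x = [H+] at equilibrium.
Ka = x²/(C₀ − x); solving the quadratic gives x = 3.83 × 10^-4 M.
% ionization = x/C₀ × 100% = 3.83 × 10^-4/0.00287 × 100% = 13.3%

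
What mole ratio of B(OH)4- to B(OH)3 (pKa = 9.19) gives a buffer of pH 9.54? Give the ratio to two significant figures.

ratio = 2.2

pH = pKa + log(r) ⇒ log(r) = 9.54 − 9.19 = +0.35
r = [B(OH)4-]/[B(OH)3] = 10^(+0.35) = 2.24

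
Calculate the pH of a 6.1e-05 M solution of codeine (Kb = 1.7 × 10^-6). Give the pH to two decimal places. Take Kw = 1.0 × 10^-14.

pH = 8.97

C18H21NO3 + H2O ⇌ C18H22NO3+ + OH-
Kb = x²/(6.1e-05 − x) = 1.7 × 10^-6
x is not negligible relative to C₀; solve x² + 1.7e-06·x − 1.04e-10 = 0.
x = [−1.7e-06 + √(1.7e-06² + 4.15e-10)]/2 = 9.37 × 10^-6 M
pOH = 5.03, so pH = 14.00 − pOH = 8.97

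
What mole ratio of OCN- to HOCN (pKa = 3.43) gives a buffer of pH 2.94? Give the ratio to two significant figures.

ratio = 0.32

pH = pKa + log(r) ⇒ log(r) = 2.94 − 3.43 = -0.49
r = [OCN-]/[HOCN] = 10^(-0.49) = 0.324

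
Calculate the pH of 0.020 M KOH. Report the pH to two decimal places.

KOH is a strong base; [OH-] = 0.02 M.
pOH = -log(0.02) = 1.70
pH = 14.00 - 1.70 = 12.30

pH = 12.30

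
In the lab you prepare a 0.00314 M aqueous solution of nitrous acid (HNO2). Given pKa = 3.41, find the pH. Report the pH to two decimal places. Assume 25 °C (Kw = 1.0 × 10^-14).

pH = 3.03

HNO2 ⇌ NO2- + H+
Ka = 10^(−3.41) = 3.89 × 10^-4
From the ICE table, Ka = [H+]²/(0.00314 − [H+]) = 3.89 × 10^-4.
Here C₀/Ka ≈ 8.07, so the small-[H+] approximation fails. Use the quadratic:
[H+] = (−Ka + √(Ka² + 4·Ka·C₀))/2 = 9.28 × 10^-4 M
pH = −log(9.28 × 10^-4) = 3.03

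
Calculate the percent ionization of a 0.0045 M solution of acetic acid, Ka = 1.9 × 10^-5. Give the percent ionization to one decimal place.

CH3COOH ⇌ CH3COO- + H+; let x = [H+] at equilibrium.
Solve x² + 1.9e-05x − 8.55e-08 = 0 → x = 2.83 × 10^-4 M
Fraction ionized = 2.83 × 10^-4 / 0.0045 = 0.0629 → 6.3%

6.3%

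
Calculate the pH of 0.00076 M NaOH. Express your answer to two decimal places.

pH = 10.88

NaOH is a strong base; [OH-] = 0.00076 M.
pOH = -log(0.00076) = 3.12
pH = 14.00 - 3.12 = 10.88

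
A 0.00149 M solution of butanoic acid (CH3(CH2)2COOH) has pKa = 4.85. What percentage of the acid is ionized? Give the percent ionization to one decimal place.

9.3%

CH3(CH2)2COOH ⇌ CH3(CH2)2COO- + H+; let x = [H+] at equilibrium.
Ka = 10^(−4.85) = 1.41 × 10^-5
Ka = x²/(C₀ − x); solving the quadratic gives x = 1.38 × 10^-4 M.
Fraction ionized = 1.38 × 10^-4 / 0.00149 = 0.0926 → 9.3%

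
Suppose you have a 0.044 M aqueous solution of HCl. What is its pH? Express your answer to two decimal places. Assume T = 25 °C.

HCl is a strong acid and dissociates completely, so [H+] = 0.044 M.
pH = -log(0.044) = 1.36

pH = 1.36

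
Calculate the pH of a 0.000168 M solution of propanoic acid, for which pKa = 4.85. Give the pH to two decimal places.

pH = 4.38

CH3CH2COOH ⇌ CH3CH2COO- + H+
Ka = 10^(−4.85) = 1.41 × 10^-5
Ka = [H+]²/(0.000168 − [H+]) = 1.41 × 10^-5
[H+] is not negligible relative to C₀; solve [H+]² + 1.41e-05·[H+] − 2.37e-09 = 0.
[H+] = [−1.41e-05 + √(1.41e-05² + 9.48e-09)]/2 = 4.21 × 10^-5 M
pH = −log[H+] = −log(4.21 × 10^-5) = 4.38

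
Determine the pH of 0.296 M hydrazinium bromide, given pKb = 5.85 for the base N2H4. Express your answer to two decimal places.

pH = 4.34

N2H5+ is the conjugate acid of the weak base N2H4.
Kb = 10^(−5.85) = 1.41 × 10^-6
Ka = Kw/Kb = 1.0×10^-14 / 1.41 × 10^-6 = 7.09 × 10^-9
Ka = x²/(0.296 − x) = 7.09 × 10^-9
Neglecting x in the denominator: x = √(7.09 × 10^-9 × 0.296) = 4.58 × 10^-5 M
(x/C₀ = 0.015% < 5%, so the approximation holds.)
pH = −log(4.58 × 10^-5) = 4.34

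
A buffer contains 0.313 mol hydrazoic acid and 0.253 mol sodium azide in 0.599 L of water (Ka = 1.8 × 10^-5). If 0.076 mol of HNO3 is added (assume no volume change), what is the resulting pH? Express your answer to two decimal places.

After neutralization: n(HN3) = 0.389 mol, n(N3-) = 0.177 mol.
pKa = −log(1.8 × 10^-5) = 4.745
pH = pKa + log([A⁻]/[HA]) = 4.745 + log(0.177/0.389) = 4.745 -0.342

pH = 4.40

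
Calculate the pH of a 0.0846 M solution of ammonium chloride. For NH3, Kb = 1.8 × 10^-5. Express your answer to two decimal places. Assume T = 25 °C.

pH = 5.16

NH4+ is the conjugate acid of the weak base NH3.
Ka = Kw/Kb = 1.0×10^-14 / 1.8 × 10^-5 = 5.56 × 10^-10
Let x = [H+] at equilibrium. Ka = x²/(0.0846 − x).
Assume x ≪ 0.0846: x ≈ √(5.56 × 10^-10 × 0.0846) = 6.86 × 10^-6 M
pH = −log(6.86 × 10^-6) = 5.16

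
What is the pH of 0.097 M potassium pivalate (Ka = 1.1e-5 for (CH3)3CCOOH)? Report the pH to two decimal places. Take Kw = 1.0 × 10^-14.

pH = 8.97

(CH3)3CCOO- is the conjugate base of the weak acid (CH3)3CCOOH.
Kb = Kw/Ka = 1.0×10^-14 / 1.1 × 10^-5 = 9.09 × 10^-10
Let x = [OH-] at equilibrium. Kb = x²/(0.097 − x).
Since Kb ≪ C₀, x ≈ √(Kb·C₀) = 9.39 × 10^-6 M.
pOH = 5.03, so pH = 14.00 − pOH = 8.97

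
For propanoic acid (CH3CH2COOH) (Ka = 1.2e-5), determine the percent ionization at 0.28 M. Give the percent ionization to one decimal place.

CH3CH2COOH ⇌ CH3CH2COO- + H+; let x = [H+] at equilibrium.
x ≈ √(Ka·C₀) = √(1.2 × 10^-5 × 0.28) = 1.83 × 10^-3 M
Fraction ionized = 1.83 × 10^-3 / 0.28 = 0.0065 → 0.7%

0.7%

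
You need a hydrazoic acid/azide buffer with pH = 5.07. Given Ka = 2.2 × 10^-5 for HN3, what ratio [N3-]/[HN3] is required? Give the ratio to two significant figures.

ratio = 2.6

pKa = -log(2.2 × 10^-5) = 4.658
pH = pKa + log(r) ⇒ log(r) = 5.07 − 4.658 = +0.412
r = [N3-]/[HN3] = 10^(+0.412) = 2.58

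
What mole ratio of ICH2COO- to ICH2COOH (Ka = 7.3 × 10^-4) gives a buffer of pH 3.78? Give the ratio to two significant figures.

ratio = 4.4

pKa = -log(7.3 × 10^-4) = 3.137
pH = pKa + log(r) ⇒ log(r) = 3.78 − 3.137 = +0.643
r = [ICH2COO-]/[ICH2COOH] = 10^(+0.643) = 4.4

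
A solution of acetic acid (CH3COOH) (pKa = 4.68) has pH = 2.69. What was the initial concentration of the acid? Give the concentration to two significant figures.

C₀ = 2.0 × 10^-1 M

[H+] = 10^(-2.69) = 2.04 × 10^-3 M = x
Ka = 10^(−4.68) = 2.09 × 10^-5
Ka = x²/(C₀ − x) ⇒ C₀ = x + x²/Ka
C₀ = 2.04 × 10^-3 + (2.04 × 10^-3)²/(2.09 × 10^-5) = 2.01 × 10^-1 M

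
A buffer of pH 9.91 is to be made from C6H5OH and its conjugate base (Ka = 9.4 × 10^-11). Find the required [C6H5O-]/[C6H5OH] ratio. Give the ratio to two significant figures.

pKa = -log(9.4 × 10^-11) = 10.027
pH = pKa + log(r) ⇒ log(r) = 9.91 − 10.027 = -0.117
r = [C6H5O-]/[C6H5OH] = 10^(-0.117) = 0.764

ratio = 0.76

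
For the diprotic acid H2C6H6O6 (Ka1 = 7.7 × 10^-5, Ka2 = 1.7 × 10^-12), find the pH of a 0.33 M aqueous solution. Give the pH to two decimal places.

Since Ka1 ≫ Ka2, the first ionization dominates [H+].
Ka1 = x²/(0.33 − x) = 7.7 × 10^-5
x ≈ √(7.7 × 10^-5 × 0.33) = 5.04 × 10^-3 M
pH = −log(5.04 × 10^-3) = 2.30

pH = 2.30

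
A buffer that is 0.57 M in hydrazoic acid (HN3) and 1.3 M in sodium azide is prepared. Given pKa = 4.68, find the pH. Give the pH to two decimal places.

Henderson–Hasselbalch: pH = pKa + log([N3-]/[HN3]) = 4.68 + log(1.3/0.57)
pH = 4.68 + (+0.358) = 5.04

pH = 5.04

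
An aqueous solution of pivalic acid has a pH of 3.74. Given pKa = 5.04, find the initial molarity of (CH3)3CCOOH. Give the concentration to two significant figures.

[H+] = 10^(-3.74) = 1.82 × 10^-4 M = x
Ka = 10^(−5.04) = 9.12 × 10^-6
Ka = x²/(C₀ − x) ⇒ C₀ = x + x²/Ka
C₀ = 1.82 × 10^-4 + (1.82 × 10^-4)²/(9.12 × 10^-6) = 3.81 × 10^-3 M

C₀ = 3.8 × 10^-3 M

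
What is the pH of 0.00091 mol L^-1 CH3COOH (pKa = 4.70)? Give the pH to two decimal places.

pH = 3.90

CH3COOH ⇌ CH3COO- + H+
Ka = 10^(−4.70) = 2.00 × 10^-5
From the ICE table, Ka = [H+]²/(0.00091 − [H+]) = 2.00 × 10^-5.
The 5% rule fails; solving [H+]² + Ka·[H+] − Ka·C₀ = 0 exactly:
[H+] = (−Ka + √(Ka² + 4·Ka·C₀))/2 = 1.25 × 10^-4 M
pH = −log[H+] = −log(1.25 × 10^-4) = 3.90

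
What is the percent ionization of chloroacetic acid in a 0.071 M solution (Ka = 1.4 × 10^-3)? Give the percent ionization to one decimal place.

13.1%

ClCH2COOH ⇌ ClCH2COO- + H+; let x = [H+] at equilibrium.
Ka = x²/(C₀ − x); solving the quadratic gives x = 9.29 × 10^-3 M.
Fraction ionized = 9.29 × 10^-3 / 0.071 = 0.1308 → 13.1%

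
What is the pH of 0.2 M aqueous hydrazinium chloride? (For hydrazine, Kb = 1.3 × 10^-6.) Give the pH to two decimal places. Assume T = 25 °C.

N2H5+ is the conjugate acid of the weak base N2H4.
Ka = Kw/Kb = 1.0×10^-14 / 1.3 × 10^-6 = 7.69 × 10^-9
Let x = [H+] at equilibrium. Ka = x²/(0.2 − x).
Since Ka ≪ C₀, x ≈ √(Ka·C₀) = 3.92 × 10^-5 M.
Check: 0.02% ionized — well under 5%, approximation valid.
pH = −log(3.92 × 10^-5) = 4.41

pH = 4.41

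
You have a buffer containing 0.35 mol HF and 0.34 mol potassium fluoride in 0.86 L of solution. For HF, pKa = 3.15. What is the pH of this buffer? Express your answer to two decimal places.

pH = 3.14

Henderson–Hasselbalch: pH = pKa + log([F-]/[HF]) = 3.15 + log(0.34/0.35)
pH = 3.15 + (-0.013) = 3.14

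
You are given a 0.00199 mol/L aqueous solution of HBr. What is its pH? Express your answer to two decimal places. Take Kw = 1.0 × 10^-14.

HBr is a strong acid and dissociates completely, so [H+] = 0.00199 M.
pH = -log(0.00199) = 2.70

pH = 2.70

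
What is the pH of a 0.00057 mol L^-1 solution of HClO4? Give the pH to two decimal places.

pH = 3.24

HClO4 is a strong acid and dissociates completely, so [H+] = 0.00057 M.
pH = -log(0.00057) = 3.24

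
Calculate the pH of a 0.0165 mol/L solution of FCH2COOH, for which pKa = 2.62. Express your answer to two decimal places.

FCH2COOH ⇌ FCH2COO- + H+
Ka = 10^(−2.62) = 2.40 × 10^-3
Ka = x²/(0.0165 − x) = 2.40 × 10^-3
Here C₀/Ka ≈ 6.88, so the small-x approximation fails. Use the quadratic:
x = (−Ka + √(Ka² + 4·Ka·C₀))/2 = 5.21 × 10^-3 M
pH = −log[H+] = −log(5.21 × 10^-3) = 2.28

pH = 2.28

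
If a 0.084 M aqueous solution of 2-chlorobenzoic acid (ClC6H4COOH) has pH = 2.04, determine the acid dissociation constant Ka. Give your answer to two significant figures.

Ka = 1.1 × 10^-3

[H+] = 10^(-2.04) = 9.12 × 10^-3 M
At equilibrium [HA] = 0.084 − 9.12 × 10^-3 = 7.49 × 10^-2 M
Ka = [H+][A-]/[HA] = (9.12 × 10^-3)² / 7.49 × 10^-2 = 1.1 × 10^-3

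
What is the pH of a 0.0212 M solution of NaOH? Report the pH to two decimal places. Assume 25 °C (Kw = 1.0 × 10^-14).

NaOH is a strong base; [OH-] = 0.0212 M.
pOH = -log(0.0212) = 1.67
pH = 14.00 - 1.67 = 12.33

pH = 12.33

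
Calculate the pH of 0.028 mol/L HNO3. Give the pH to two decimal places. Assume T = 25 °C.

HNO3 is a strong acid and dissociates completely, so [H+] = 0.028 M.
pH = -log(0.028) = 1.55

pH = 1.55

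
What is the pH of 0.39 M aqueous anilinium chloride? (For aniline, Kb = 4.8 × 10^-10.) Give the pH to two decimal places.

pH = 2.55

C6H5NH3+ is the conjugate acid of the weak base C6H5NH2.
Ka = Kw/Kb = 1.0×10^-14 / 4.8 × 10^-10 = 2.08 × 10^-5
From the ICE table, Ka = [H+]²/(0.39 − [H+]) = 2.08 × 10^-5.
Since Ka ≪ C₀, [H+] ≈ √(Ka·C₀) = 2.85 × 10^-3 M.
pH = −log[H+] = −log(2.85 × 10^-3) = 2.55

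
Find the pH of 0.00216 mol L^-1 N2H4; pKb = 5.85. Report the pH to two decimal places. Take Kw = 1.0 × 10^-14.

N2H4 + H2O ⇌ N2H5+ + OH-
Kb = 10^(−5.85) = 1.41 × 10^-6
Kb = x²/(0.00216 − x) = 1.41 × 10^-6
Neglecting x in the denominator: x = √(1.41 × 10^-6 × 0.00216) = 5.52 × 10^-5 M
(x/C₀ = 2.6% < 5%, so the approximation holds.)
pOH = 4.26, so pH = 14.00 − pOH = 9.74

pH = 9.74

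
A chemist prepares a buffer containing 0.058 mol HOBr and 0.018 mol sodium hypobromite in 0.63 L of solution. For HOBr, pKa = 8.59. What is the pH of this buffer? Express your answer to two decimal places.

pH = 8.08

Using pH = pKa + log([base]/[acid]) with [base]/[acid] = 0.018/0.058:
pH = 8.59 + (-0.508) = 8.08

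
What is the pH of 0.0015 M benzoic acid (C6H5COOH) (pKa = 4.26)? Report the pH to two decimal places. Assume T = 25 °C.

C6H5COOH ⇌ C6H5COO- + H+
Ka = 10^(−4.26) = 5.50 × 10^-5
Ka = [H+]²/(0.0015 − [H+]) = 5.50 × 10^-5
The 5% rule fails; solving [H+]² + Ka·[H+] − Ka·C₀ = 0 exactly:
[H+] = [−5.5e-05 + √(5.5e-05² + 3.3e-07)]/2 = 2.61 × 10^-4 M
pH = −log[H+] = −log(2.61 × 10^-4) = 3.58

pH = 3.58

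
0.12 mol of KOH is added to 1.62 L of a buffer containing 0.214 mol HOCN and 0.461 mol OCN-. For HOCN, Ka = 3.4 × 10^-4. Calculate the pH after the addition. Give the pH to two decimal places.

OH- converts HOCN to OCN-: HOCN → 0.094 mol, OCN- → 0.581 mol.
pKa = −log(3.4 × 10^-4) = 3.469
Henderson–Hasselbalch with mole ratio 0.581/0.094: pH = 3.469 + (+0.791)

pH = 4.26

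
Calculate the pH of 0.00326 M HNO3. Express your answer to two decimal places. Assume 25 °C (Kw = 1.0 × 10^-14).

HNO3 is a strong acid and dissociates completely, so [H+] = 0.00326 M.
pH = -log(0.00326) = 2.49

pH = 2.49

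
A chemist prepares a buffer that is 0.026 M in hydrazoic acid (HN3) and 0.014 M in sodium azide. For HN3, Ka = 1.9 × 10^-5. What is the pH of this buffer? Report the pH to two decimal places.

pKa = −log(1.9 × 10^-5) = 4.721
Using pH = pKa + log([base]/[acid]) with [base]/[acid] = 0.014/0.026:
pH = 4.721 + (-0.269) = 4.45

pH = 4.45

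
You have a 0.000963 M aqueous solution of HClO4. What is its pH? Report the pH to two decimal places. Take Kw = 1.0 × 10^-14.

HClO4 is a strong acid and dissociates completely, so [H+] = 0.000963 M.
pH = -log(0.000963) = 3.02

pH = 3.02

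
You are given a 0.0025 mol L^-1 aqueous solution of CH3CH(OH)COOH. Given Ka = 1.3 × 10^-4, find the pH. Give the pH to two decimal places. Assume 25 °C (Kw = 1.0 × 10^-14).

pH = 3.29

CH3CH(OH)COOH ⇌ CH3CH(OH)COO- + H+
Ka = x²/(0.0025 − x) = 1.3 × 10^-4
The 5% rule fails; solving x² + Ka·x − Ka·C₀ = 0 exactly:
x = [−0.00013 + √(0.00013² + 1.3e-06)]/2 = 5.09 × 10^-4 M
pH = −log(5.09 × 10^-4) = 3.29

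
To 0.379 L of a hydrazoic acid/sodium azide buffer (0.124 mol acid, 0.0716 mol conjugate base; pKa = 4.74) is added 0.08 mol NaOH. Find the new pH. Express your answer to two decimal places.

After neutralization: n(HN3) = 0.044 mol, n(N3-) = 0.152 mol.
pH = pKa + log(n_N3-/n_HN3) = 4.74 + log(0.152/0.044) = 4.74 + (+0.538)

pH = 5.28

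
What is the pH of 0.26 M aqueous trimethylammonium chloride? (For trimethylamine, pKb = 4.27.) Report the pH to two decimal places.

pH = 5.16

(CH3)3NH+ is the conjugate acid of the weak base (CH3)3N.
Kb = 10^(−4.27) = 5.37 × 10^-5
Ka = Kw/Kb = 1.0×10^-14 / 5.37 × 10^-5 = 1.86 × 10^-10
From the ICE table, Ka = x²/(0.26 − x) = 1.86 × 10^-10.
Neglecting x in the denominator: x = √(1.86 × 10^-10 × 0.26) = 6.95 × 10^-6 M
(x/C₀ = 0.0027% < 5%, so the approximation holds.)
pH = −log(6.95 × 10^-6) = 5.16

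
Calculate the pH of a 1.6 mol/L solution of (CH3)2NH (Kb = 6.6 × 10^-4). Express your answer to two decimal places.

(CH3)2NH + H2O ⇌ (CH3)2NH2+ + OH-
Let x = [OH-] at equilibrium. Kb = x²/(1.6 − x).
Assume x ≪ 1.6: x ≈ √(6.6 × 10^-4 × 1.6) = 3.25 × 10^-2 M
(x/C₀ = 2% < 5%, so the approximation holds.)
pOH = 1.49, so pH = 14.00 − pOH = 12.51

pH = 12.51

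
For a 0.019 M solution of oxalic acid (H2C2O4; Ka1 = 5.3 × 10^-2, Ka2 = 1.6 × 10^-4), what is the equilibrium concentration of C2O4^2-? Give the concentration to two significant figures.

1.6 × 10^-4 M

First ionization gives [H+] ≈ [HC2O4-] = 1.48 × 10^-2 M.
Second step: Ka2 = [H+][C2O4^2-]/[HC2O4-] ≈ [C2O4^2-] (since [H+] ≈ [HC2O4-]).
So [C2O4^2-] ≈ Ka2.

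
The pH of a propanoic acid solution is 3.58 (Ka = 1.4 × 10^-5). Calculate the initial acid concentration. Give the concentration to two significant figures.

[H+] = 10^(-3.58) = 2.63 × 10^-4 M = x
Ka = x²/(C₀ − x) ⇒ C₀ = x + x²/Ka
C₀ = 2.63 × 10^-4 + (2.63 × 10^-4)²/(1.4 × 10^-5) = 5.20 × 10^-3 M

C₀ = 5.2 × 10^-3 M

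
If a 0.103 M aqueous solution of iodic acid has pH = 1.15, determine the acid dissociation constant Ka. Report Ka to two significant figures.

Ka = 1.6 × 10^-1

[H+] = 10^(-1.15) = 7.08 × 10^-2 M
At equilibrium [HA] = 0.103 − 7.08 × 10^-2 = 3.22 × 10^-2 M
Ka = [H+][A-]/[HA] = (7.08 × 10^-2)² / 3.22 × 10^-2 = 1.6 × 10^-1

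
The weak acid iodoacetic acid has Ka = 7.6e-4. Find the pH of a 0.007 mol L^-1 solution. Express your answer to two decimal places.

ICH2COOH ⇌ ICH2COO- + H+
Ka = [H+]²/(0.007 − [H+]) = 7.6 × 10^-4
Here C₀/Ka ≈ 9.21, so the small-[H+] approximation fails. Use the quadratic:
[H+] = [−0.00076 + √(0.00076² + 2.13e-05)]/2 = 1.96 × 10^-3 M
pH = −log(1.96 × 10^-3) = 2.71

pH = 2.71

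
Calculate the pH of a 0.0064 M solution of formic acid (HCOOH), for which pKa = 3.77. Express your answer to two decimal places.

HCOOH ⇌ HCOO- + H+
Ka = 10^(−3.77) = 1.70 × 10^-4
Ka = [H+]²/(0.0064 − [H+]) = 1.70 × 10^-4
Here C₀/Ka ≈ 37.6, so the small-[H+] approximation fails. Use the quadratic:
[H+] = [−0.00017 + √(0.00017² + 4.35e-06)]/2 = 9.62 × 10^-4 M
pH = −log(9.62 × 10^-4) = 3.02

pH = 3.02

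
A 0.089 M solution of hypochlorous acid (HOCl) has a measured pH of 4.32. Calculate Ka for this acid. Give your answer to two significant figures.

Ka = 2.6 × 10^-8

[H+] = 10^(-4.32) = 4.79 × 10^-5 M
At equilibrium [HA] = 0.089 − 4.79 × 10^-5 = 8.90 × 10^-2 M
Ka = [H+][A-]/[HA] = (4.79 × 10^-5)² / 8.90 × 10^-2 = 2.6 × 10^-8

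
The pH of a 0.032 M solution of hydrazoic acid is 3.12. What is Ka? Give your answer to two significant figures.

Ka = 1.8 × 10^-5

[H+] = 10^(-3.12) = 7.59 × 10^-4 M
At equilibrium [HA] = 0.032 − 7.59 × 10^-4 = 3.12 × 10^-2 M
Ka = [H+][A-]/[HA] = (7.59 × 10^-4)² / 3.12 × 10^-2 = 1.8 × 10^-5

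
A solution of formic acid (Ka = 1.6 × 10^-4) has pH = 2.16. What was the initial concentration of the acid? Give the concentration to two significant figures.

C₀ = 3.1 × 10^-1 M

[H+] = 10^(-2.16) = 6.92 × 10^-3 M = x
Ka = x²/(C₀ − x) ⇒ C₀ = x + x²/Ka
C₀ = 6.92 × 10^-3 + (6.92 × 10^-3)²/(1.6 × 10^-4) = 3.06 × 10^-1 M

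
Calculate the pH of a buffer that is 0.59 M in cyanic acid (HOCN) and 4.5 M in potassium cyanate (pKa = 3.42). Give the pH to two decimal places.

Using pH = pKa + log([base]/[acid]) with [base]/[acid] = 4.5/0.59:
pH = 3.42 + (+0.882) = 4.30

pH = 4.30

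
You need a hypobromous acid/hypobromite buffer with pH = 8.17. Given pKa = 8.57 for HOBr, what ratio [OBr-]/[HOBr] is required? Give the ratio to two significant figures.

pH = pKa + log(r) ⇒ log(r) = 8.17 − 8.57 = -0.40
r = [OBr-]/[HOBr] = 10^(-0.40) = 0.398

ratio = 0.40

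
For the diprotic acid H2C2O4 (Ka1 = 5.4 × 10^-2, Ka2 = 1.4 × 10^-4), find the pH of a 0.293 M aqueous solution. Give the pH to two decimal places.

pH = 0.99

Since Ka1 ≫ Ka2, the first ionization dominates [H+].
Ka1 = x²/(0.293 − x) = 5.4 × 10^-2
Solving the quadratic: x = (−Ka1 + √(Ka1² + 4·Ka1·C₀))/2 = 1.02 × 10^-1 M
pH = −log(1.02 × 10^-1) = 0.99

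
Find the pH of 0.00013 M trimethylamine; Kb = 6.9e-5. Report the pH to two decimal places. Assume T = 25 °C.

(CH3)3N + H2O ⇌ (CH3)3NH+ + OH-
Kb = [OH-]²/(0.00013 − [OH-]) = 6.9 × 10^-5
The 5% rule fails; solving [OH-]² + Kb·[OH-] − Kb·C₀ = 0 exactly:
[OH-] = (−Kb + √(Kb² + 4·Kb·C₀))/2 = 6.63 × 10^-5 M
pOH = −log(6.63 × 10^-5) = 4.18; pH = 14.00 − 4.18 = 9.82

pH = 9.82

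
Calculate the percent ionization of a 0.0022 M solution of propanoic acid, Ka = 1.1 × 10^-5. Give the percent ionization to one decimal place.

6.8%

CH3CH2COOH ⇌ CH3CH2COO- + H+; let x = [H+] at equilibrium.
Solve x² + 1.1e-05x − 2.42e-08 = 0 → x = 1.50 × 10^-4 M
Fraction ionized = 1.50 × 10^-4 / 0.0022 = 0.0682 → 6.8%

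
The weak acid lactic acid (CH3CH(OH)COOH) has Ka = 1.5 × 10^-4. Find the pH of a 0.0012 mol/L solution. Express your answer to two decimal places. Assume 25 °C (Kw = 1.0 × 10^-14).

CH3CH(OH)COOH ⇌ CH3CH(OH)COO- + H+
From the ICE table, Ka = x²/(0.0012 − x) = 1.5 × 10^-4.
x is not negligible relative to C₀; solve x² + 0.00015·x − 1.8e-07 = 0.
x = (−Ka + √(Ka² + 4·Ka·C₀))/2 = 3.56 × 10^-4 M
pH = −log[H+] = −log(3.56 × 10^-4) = 3.45

pH = 3.45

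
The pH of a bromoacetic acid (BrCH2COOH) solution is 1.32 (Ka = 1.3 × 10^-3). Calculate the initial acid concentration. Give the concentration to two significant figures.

C₀ = 1.8 M

[H+] = 10^(-1.32) = 4.79 × 10^-2 M = x
Ka = x²/(C₀ − x) ⇒ C₀ = x + x²/Ka
C₀ = 4.79 × 10^-2 + (4.79 × 10^-2)²/(1.3 × 10^-3) = 1.81 M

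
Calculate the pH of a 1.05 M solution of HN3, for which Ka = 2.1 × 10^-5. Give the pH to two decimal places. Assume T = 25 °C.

pH = 2.33

HN3 ⇌ N3- + H+
From the ICE table, Ka = x²/(1.05 − x) = 2.1 × 10^-5.
Assume x ≪ 1.05: x ≈ √(2.1 × 10^-5 × 1.05) = 4.70 × 10^-3 M
Check: 0.45% ionized — well under 5%, approximation valid.
pH = −log[H+] = −log(4.70 × 10^-3) = 2.33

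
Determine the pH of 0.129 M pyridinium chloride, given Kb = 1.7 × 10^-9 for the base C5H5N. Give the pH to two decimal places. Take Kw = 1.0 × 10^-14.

C5H5NH+ is the conjugate acid of the weak base C5H5N.
Ka = Kw/Kb = 1.0×10^-14 / 1.7 × 10^-9 = 5.88 × 10^-6
Ka = x²/(0.129 − x) = 5.88 × 10^-6
Assume x ≪ 0.129: x ≈ √(5.88 × 10^-6 × 0.129) = 8.71 × 10^-4 M
(x/C₀ = 0.68% < 5%, so the approximation holds.)
pH = −log[H+] = −log(8.71 × 10^-4) = 3.06

pH = 3.06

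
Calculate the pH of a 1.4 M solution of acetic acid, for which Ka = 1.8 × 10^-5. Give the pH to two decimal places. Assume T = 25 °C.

pH = 2.30

CH3COOH ⇌ CH3COO- + H+
Ka = [H+]²/(1.4 − [H+]) = 1.8 × 10^-5
Neglecting [H+] in the denominator: [H+] = √(1.8 × 10^-5 × 1.4) = 5.02 × 10^-3 M
pH = −log(5.02 × 10^-3) = 2.30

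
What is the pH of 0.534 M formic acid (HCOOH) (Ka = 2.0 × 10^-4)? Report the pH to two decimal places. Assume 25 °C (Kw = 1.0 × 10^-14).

HCOOH ⇌ HCOO- + H+
Ka = [H+]²/(0.534 − [H+]) = 2.0 × 10^-4
Neglecting [H+] in the denominator: [H+] = √(2.0 × 10^-4 × 0.534) = 1.03 × 10^-2 M
([H+]/C₀ = 1.9% < 5%, so the approximation holds.)
pH = −log(1.03 × 10^-2) = 1.99

pH = 1.99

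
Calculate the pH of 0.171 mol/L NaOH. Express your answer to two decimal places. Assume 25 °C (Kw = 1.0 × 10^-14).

NaOH is a strong base; [OH-] = 0.171 M.
pOH = -log(0.171) = 0.77
pH = 14.00 - 0.77 = 13.23

pH = 13.23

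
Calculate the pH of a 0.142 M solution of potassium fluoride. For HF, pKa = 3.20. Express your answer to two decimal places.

pH = 8.18

F- is the conjugate base of the weak acid HF.
Ka = 10^(−3.20) = 6.31 × 10^-4
Kb = Kw/Ka = 1.0×10^-14 / 6.31 × 10^-4 = 1.58 × 10^-11
From the ICE table, Kb = [OH-]²/(0.142 − [OH-]) = 1.58 × 10^-11.
Since Kb ≪ C₀, [OH-] ≈ √(Kb·C₀) = 1.50 × 10^-6 M.
pOH = 5.82, so pH = 14.00 − pOH = 8.18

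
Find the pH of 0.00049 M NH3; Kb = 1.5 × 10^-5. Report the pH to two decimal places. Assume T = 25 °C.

pH = 9.90

NH3 + H2O ⇌ NH4+ + OH-
From the ICE table, Kb = x²/(0.00049 − x) = 1.5 × 10^-5.
The 5% rule fails; solving x² + Kb·x − Kb·C₀ = 0 exactly:
x = (−Kb + √(Kb² + 4·Kb·C₀))/2 = 7.86 × 10^-5 M
pOH = 4.10, so pH = 14.00 − pOH = 9.90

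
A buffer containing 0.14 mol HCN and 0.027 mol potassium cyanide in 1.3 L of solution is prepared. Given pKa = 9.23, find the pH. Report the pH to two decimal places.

pH = pKa + log([A⁻]/[HA]) = 9.23 + log(0.027/0.14)
pH = 9.23 + (-0.715) = 8.52

pH = 8.52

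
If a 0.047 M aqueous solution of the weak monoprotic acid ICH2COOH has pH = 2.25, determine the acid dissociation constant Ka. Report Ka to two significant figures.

[H+] = 10^(-2.25) = 5.62 × 10^-3 M
At equilibrium [HA] = 0.047 − 5.62 × 10^-3 = 4.14 × 10^-2 M
Ka = [H+][A-]/[HA] = (5.62 × 10^-3)² / 4.14 × 10^-2 = 7.6 × 10^-4

Ka = 7.6 × 10^-4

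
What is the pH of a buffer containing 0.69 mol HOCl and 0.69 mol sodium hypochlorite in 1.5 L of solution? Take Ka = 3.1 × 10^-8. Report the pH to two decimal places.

pKa = −log(3.1 × 10^-8) = 7.509
Using pH = pKa + log([base]/[acid]) with [base]/[acid] = 0.69/0.69:
pH = 7.509 + (+0.000) = 7.51

pH = 7.51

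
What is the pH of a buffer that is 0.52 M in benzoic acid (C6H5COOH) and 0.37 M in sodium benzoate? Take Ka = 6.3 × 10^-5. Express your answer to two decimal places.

pKa = −log(6.3 × 10^-5) = 4.201
Using pH = pKa + log([base]/[acid]) with [base]/[acid] = 0.37/0.52:
pH = 4.201 + (-0.148) = 4.05

pH = 4.05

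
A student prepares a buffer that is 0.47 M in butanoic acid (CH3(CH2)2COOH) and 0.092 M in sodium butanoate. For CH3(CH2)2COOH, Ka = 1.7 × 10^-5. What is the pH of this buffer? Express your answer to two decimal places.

pH = 4.06

pKa = −log(1.7 × 10^-5) = 4.770
Henderson–Hasselbalch: pH = pKa + log([CH3(CH2)2COO-]/[CH3(CH2)2COOH]) = 4.770 + log(0.092/0.47)
pH = 4.770 + (-0.708) = 4.06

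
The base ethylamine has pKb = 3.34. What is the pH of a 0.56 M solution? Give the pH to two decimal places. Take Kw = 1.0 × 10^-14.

pH = 12.20

C2H5NH2 + H2O ⇌ C2H5NH3+ + OH-
Kb = 10^(−3.34) = 4.57 × 10^-4
From the ICE table, Kb = x²/(0.56 − x) = 4.57 × 10^-4.
Neglecting x in the denominator: x = √(4.57 × 10^-4 × 0.56) = 1.60 × 10^-2 M
pOH = 1.80, so pH = 14.00 − pOH = 12.20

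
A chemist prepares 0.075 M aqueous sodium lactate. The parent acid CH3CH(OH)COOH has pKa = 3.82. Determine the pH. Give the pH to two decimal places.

CH3CH(OH)COO- is the conjugate base of the weak acid CH3CH(OH)COOH.
Ka = 10^(−3.82) = 1.51 × 10^-4
Kb = Kw/Ka = 1.0×10^-14 / 1.51 × 10^-4 = 6.62 × 10^-11
From the ICE table, Kb = x²/(0.075 − x) = 6.62 × 10^-11.
Assume x ≪ 0.075: x ≈ √(6.62 × 10^-11 × 0.075) = 2.23 × 10^-6 M
Check: 0.003% ionized — well under 5%, approximation valid.
pOH = 5.65, so pH = 14.00 − pOH = 8.35

pH = 8.35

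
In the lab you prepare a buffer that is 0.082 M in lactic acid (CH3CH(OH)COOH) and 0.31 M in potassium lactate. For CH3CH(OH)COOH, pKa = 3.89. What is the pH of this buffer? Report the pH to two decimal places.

Using pH = pKa + log([base]/[acid]) with [base]/[acid] = 0.31/0.082:
pH = 3.89 + (+0.578) = 4.47

pH = 4.47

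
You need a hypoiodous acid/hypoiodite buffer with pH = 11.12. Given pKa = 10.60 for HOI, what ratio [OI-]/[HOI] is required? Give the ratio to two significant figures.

ratio = 3.3

pH = pKa + log(r) ⇒ log(r) = 11.12 − 10.60 = +0.52
r = [OI-]/[HOI] = 10^(+0.52) = 3.31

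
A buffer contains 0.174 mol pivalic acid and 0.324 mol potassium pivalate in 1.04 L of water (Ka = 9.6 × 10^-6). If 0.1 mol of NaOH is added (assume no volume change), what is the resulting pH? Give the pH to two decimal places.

OH- converts (CH3)3CCOOH to (CH3)3CCOO-: (CH3)3CCOOH → 0.074 mol, (CH3)3CCOO- → 0.424 mol.
pKa = −log(9.6 × 10^-6) = 5.018
Henderson–Hasselbalch with mole ratio 0.424/0.074: pH = 5.018 + (+0.758)

pH = 5.78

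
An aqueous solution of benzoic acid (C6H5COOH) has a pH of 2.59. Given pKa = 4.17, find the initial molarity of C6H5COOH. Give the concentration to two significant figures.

[H+] = 10^(-2.59) = 2.57 × 10^-3 M = x
Ka = 10^(−4.17) = 6.76 × 10^-5
Ka = x²/(C₀ − x) ⇒ C₀ = x + x²/Ka
C₀ = 2.57 × 10^-3 + (2.57 × 10^-3)²/(6.76 × 10^-5) = 1.00 × 10^-1 M

C₀ = 1.0 × 10^-1 M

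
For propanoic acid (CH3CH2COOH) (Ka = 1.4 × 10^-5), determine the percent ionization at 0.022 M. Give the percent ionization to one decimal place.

CH3CH2COOH ⇌ CH3CH2COO- + H+; let x = [H+] at equilibrium.
x ≈ √(Ka·C₀) = √(1.4 × 10^-5 × 0.022) = 5.55 × 10^-4 M
Fraction ionized = 5.55 × 10^-4 / 0.022 = 0.0252 → 2.5%

2.5%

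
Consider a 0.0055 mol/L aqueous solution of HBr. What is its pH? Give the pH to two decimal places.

HBr is a strong acid and dissociates completely, so [H+] = 0.0055 M.
pH = -log(0.0055) = 2.26

pH = 2.26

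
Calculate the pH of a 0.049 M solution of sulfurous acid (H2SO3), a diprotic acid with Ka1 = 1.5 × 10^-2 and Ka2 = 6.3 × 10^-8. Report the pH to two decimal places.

pH = 1.69

Ka1 ≫ Ka2, so treat the first dissociation as the only significant source of H+.
Ka1 = x²/(0.049 − x) = 1.5 × 10^-2
Solving the quadratic: x = (−Ka1 + √(Ka1² + 4·Ka1·C₀))/2 = 2.06 × 10^-2 M
pH = −log(2.06 × 10^-2) = 1.69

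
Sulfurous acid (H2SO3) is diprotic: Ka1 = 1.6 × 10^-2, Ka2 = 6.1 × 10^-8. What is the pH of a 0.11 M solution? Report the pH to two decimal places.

pH = 1.46

Since Ka1 ≫ Ka2, the first ionization dominates [H+].
Ka1 = x²/(0.11 − x) = 1.6 × 10^-2
Solving the quadratic: x = (−Ka1 + √(Ka1² + 4·Ka1·C₀))/2 = 3.47 × 10^-2 M
pH = −log(3.47 × 10^-2) = 1.46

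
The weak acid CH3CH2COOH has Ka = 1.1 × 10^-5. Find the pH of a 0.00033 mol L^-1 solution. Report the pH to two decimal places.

pH = 4.26

CH3CH2COOH ⇌ CH3CH2COO- + H+
From the ICE table, Ka = [H+]²/(0.00033 − [H+]) = 1.1 × 10^-5.
Here C₀/Ka ≈ 30, so the small-[H+] approximation fails. Use the quadratic:
[H+] = (−Ka + √(Ka² + 4·Ka·C₀))/2 = 5.50 × 10^-5 M
pH = −log(5.50 × 10^-5) = 4.26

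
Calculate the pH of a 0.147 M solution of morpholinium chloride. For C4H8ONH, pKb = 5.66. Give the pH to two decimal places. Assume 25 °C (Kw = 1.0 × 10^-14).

C4H8ONH2+ is the conjugate acid of the weak base C4H8ONH.
Kb = 10^(−5.66) = 2.19 × 10^-6
Ka = Kw/Kb = 1.0×10^-14 / 2.19 × 10^-6 = 4.57 × 10^-9
Ka = [H+]²/(0.147 − [H+]) = 4.57 × 10^-9
Neglecting [H+] in the denominator: [H+] = √(4.57 × 10^-9 × 0.147) = 2.59 × 10^-5 M
pH = −log[H+] = −log(2.59 × 10^-5) = 4.59

pH = 4.59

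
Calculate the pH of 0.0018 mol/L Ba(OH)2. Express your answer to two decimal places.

pH = 11.56

Ba(OH)2 is a strong base (each formula unit releases 2 OH-); [OH-] = 0.0036 M.
pOH = -log(0.0036) = 2.44
pH = 14.00 - 2.44 = 11.56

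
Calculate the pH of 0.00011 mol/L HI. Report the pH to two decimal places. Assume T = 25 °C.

pH = 3.96

HI is a strong acid and dissociates completely, so [H+] = 0.00011 M.
pH = -log(0.00011) = 3.96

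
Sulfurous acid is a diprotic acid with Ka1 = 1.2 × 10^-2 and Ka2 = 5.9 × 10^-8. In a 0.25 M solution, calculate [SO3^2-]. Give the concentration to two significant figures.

First ionization gives [H+] ≈ [HSO3-] = 4.91 × 10^-2 M.
Second step: Ka2 = [H+][SO3^2-]/[HSO3-] ≈ [SO3^2-] (since [H+] ≈ [HSO3-]).
So [SO3^2-] ≈ Ka2.

5.9 × 10^-8 M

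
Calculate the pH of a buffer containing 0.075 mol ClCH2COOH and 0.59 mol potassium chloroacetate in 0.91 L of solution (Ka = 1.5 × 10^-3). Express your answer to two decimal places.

pH = 3.72

pKa = −log(1.5 × 10^-3) = 2.824
Henderson–Hasselbalch: pH = pKa + log([ClCH2COO-]/[ClCH2COOH]) = 2.824 + log(0.59/0.075)
pH = 2.824 + (+0.896) = 3.72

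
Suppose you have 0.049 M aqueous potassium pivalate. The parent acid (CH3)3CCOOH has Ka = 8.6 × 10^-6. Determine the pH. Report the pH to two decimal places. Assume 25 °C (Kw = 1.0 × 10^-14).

pH = 8.88

(CH3)3CCOO- is the conjugate base of the weak acid (CH3)3CCOOH.
Kb = Kw/Ka = 1.0×10^-14 / 8.6 × 10^-6 = 1.16 × 10^-9
From the ICE table, Kb = [OH-]²/(0.049 − [OH-]) = 1.16 × 10^-9.
Assume [OH-] ≪ 0.049: [OH-] ≈ √(1.16 × 10^-9 × 0.049) = 7.54 × 10^-6 M
pOH = −log(7.54 × 10^-6) = 5.12; pH = 14.00 − 5.12 = 8.88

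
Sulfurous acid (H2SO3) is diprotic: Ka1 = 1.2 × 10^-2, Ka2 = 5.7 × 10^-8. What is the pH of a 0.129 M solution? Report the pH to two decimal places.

Since Ka1 ≫ Ka2, the first ionization dominates [H+].
Ka1 = x²/(0.129 − x) = 1.2 × 10^-2
Solving the quadratic: x = (−Ka1 + √(Ka1² + 4·Ka1·C₀))/2 = 3.38 × 10^-2 M
pH = −log(3.38 × 10^-2) = 1.47

pH = 1.47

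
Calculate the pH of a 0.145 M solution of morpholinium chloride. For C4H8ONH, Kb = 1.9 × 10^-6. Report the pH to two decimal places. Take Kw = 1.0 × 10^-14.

pH = 4.56

C4H8ONH2+ is the conjugate acid of the weak base C4H8ONH.
Ka = Kw/Kb = 1.0×10^-14 / 1.9 × 10^-6 = 5.26 × 10^-9
From the ICE table, Ka = [H+]²/(0.145 − [H+]) = 5.26 × 10^-9.
Assume [H+] ≪ 0.145: [H+] ≈ √(5.26 × 10^-9 × 0.145) = 2.76 × 10^-5 M
Check: 0.019% ionized — well under 5%, approximation valid.
pH = −log(2.76 × 10^-5) = 4.56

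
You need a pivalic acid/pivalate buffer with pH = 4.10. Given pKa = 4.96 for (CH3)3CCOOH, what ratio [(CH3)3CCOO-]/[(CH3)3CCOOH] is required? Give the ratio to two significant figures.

ratio = 0.14

pH = pKa + log(r) ⇒ log(r) = 4.10 − 4.96 = -0.86
r = [(CH3)3CCOO-]/[(CH3)3CCOOH] = 10^(-0.86) = 0.138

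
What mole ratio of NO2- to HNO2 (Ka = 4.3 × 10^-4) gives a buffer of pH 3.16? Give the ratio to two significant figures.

ratio = 0.62

pKa = -log(4.3 × 10^-4) = 3.367
pH = pKa + log(r) ⇒ log(r) = 3.16 − 3.367 = -0.207
r = [NO2-]/[HNO2] = 10^(-0.207) = 0.621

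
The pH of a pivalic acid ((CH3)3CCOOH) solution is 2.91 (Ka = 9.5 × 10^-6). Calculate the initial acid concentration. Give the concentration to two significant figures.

[H+] = 10^(-2.91) = 1.23 × 10^-3 M = x
Ka = x²/(C₀ − x) ⇒ C₀ = x + x²/Ka
C₀ = 1.23 × 10^-3 + (1.23 × 10^-3)²/(9.5 × 10^-6) = 1.60 × 10^-1 M

C₀ = 1.6 × 10^-1 M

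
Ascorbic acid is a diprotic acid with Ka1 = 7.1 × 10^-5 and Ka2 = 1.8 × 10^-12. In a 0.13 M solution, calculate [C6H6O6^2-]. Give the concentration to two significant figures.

1.8 × 10^-12 M

First ionization gives [H+] ≈ [HC6H6O6-] = 3.04 × 10^-3 M.
Second step: Ka2 = [H+][C6H6O6^2-]/[HC6H6O6-] ≈ [C6H6O6^2-] (since [H+] ≈ [HC6H6O6-]).
So [C6H6O6^2-] ≈ Ka2.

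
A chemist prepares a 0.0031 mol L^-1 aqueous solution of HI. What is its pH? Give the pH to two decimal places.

HI is a strong acid and dissociates completely, so [H+] = 0.0031 M.
pH = -log(0.0031) = 2.51

pH = 2.51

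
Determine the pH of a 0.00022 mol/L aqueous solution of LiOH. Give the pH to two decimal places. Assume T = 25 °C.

LiOH is a strong base; [OH-] = 0.00022 M.
pOH = -log(0.00022) = 3.66
pH = 14.00 - 3.66 = 10.34

pH = 10.34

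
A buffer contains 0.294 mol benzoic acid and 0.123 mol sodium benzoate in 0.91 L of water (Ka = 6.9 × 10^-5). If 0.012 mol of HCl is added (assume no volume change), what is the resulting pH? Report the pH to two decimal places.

pH = 3.72

After neutralization: n(C6H5COOH) = 0.306 mol, n(C6H5COO-) = 0.111 mol.
pKa = −log(6.9 × 10^-5) = 4.161
pH = pKa + log(n_C6H5COO-/n_C6H5COOH) = 4.161 + log(0.111/0.306) = 4.161 + (-0.440)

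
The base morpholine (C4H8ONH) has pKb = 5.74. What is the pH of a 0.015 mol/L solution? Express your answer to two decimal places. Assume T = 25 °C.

C4H8ONH + H2O ⇌ C4H8ONH2+ + OH-
Kb = 10^(−5.74) = 1.82 × 10^-6
Kb = x²/(0.015 − x) = 1.82 × 10^-6
Assume x ≪ 0.015: x ≈ √(1.82 × 10^-6 × 0.015) = 1.65 × 10^-4 M
Check: 1.1% ionized — well under 5%, approximation valid.
pOH = 3.78, so pH = 14.00 − pOH = 10.22

pH = 10.22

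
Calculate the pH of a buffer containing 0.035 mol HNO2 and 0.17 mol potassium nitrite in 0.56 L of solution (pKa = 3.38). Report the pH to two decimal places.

Henderson–Hasselbalch: pH = pKa + log([NO2-]/[HNO2]) = 3.38 + log(0.17/0.035)
pH = 3.38 + (+0.686) = 4.07

pH = 4.07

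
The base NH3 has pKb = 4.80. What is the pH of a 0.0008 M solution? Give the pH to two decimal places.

NH3 + H2O ⇌ NH4+ + OH-
Kb = 10^(−4.80) = 1.58 × 10^-5
Kb = [OH-]²/(0.0008 − [OH-]) = 1.58 × 10^-5
[OH-] is not negligible relative to C₀; solve [OH-]² + 1.58e-05·[OH-] − 1.26e-08 = 0.
[OH-] = (−Kb + √(Kb² + 4·Kb·C₀))/2 = 1.05 × 10^-4 M
pOH = −log(1.05 × 10^-4) = 3.98; pH = 14.00 − 3.98 = 10.02

pH = 10.02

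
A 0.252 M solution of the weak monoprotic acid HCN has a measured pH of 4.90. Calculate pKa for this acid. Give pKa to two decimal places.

pKa = 9.20

[H+] = 10^(-4.90) = 1.26 × 10^-5 M
At equilibrium [HA] = 0.252 − 1.26 × 10^-5 = 2.52 × 10^-1 M
Ka = [H+][A-]/[HA] = (1.26 × 10^-5)² / 2.52 × 10^-1 = 6.30 × 10^-10
pKa = -log(6.30 × 10^-10) = 9.20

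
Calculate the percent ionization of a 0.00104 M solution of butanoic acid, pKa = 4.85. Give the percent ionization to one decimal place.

CH3(CH2)2COOH ⇌ CH3(CH2)2COO- + H+; let x = [H+] at equilibrium.
Ka = 10^(−4.85) = 1.41 × 10^-5
Ka = x²/(C₀ − x); solving the quadratic gives x = 1.14 × 10^-4 M.
% ionization = x/C₀ × 100% = 1.14 × 10^-4/0.00104 × 100% = 11.0%

11.0%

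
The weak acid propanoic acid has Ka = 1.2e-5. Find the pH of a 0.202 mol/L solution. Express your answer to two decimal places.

pH = 2.81

CH3CH2COOH ⇌ CH3CH2COO- + H+
Ka = [H+]²/(0.202 − [H+]) = 1.2 × 10^-5
Assume [H+] ≪ 0.202: [H+] ≈ √(1.2 × 10^-5 × 0.202) = 1.56 × 10^-3 M
Check: 0.77% ionized — well under 5%, approximation valid.
pH = −log[H+] = −log(1.56 × 10^-3) = 2.81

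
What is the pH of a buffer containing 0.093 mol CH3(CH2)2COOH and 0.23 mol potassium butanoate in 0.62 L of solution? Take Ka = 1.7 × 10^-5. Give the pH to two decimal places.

pH = 5.16

pKa = −log(1.7 × 10^-5) = 4.770
Henderson–Hasselbalch: pH = pKa + log([CH3(CH2)2COO-]/[CH3(CH2)2COOH]) = 4.770 + log(0.23/0.093)
pH = 4.770 + (+0.393) = 5.16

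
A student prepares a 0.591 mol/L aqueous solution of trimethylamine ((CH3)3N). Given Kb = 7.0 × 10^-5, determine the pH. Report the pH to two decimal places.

(CH3)3N + H2O ⇌ (CH3)3NH+ + OH-
From the ICE table, Kb = [OH-]²/(0.591 − [OH-]) = 7.0 × 10^-5.
Assume [OH-] ≪ 0.591: [OH-] ≈ √(7.0 × 10^-5 × 0.591) = 6.43 × 10^-3 M
([OH-]/C₀ = 1.1% < 5%, so the approximation holds.)
pOH = −log(6.43 × 10^-3) = 2.19; pH = 14.00 − 2.19 = 11.81

pH = 11.81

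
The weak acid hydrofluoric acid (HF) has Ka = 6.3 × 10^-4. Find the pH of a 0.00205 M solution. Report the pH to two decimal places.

HF ⇌ F- + H+
Ka = [H+]²/(0.00205 − [H+]) = 6.3 × 10^-4
Here C₀/Ka ≈ 3.25, so the small-[H+] approximation fails. Use the quadratic:
[H+] = [−0.00063 + √(0.00063² + 5.17e-06)]/2 = 8.64 × 10^-4 M
pH = −log[H+] = −log(8.64 × 10^-4) = 3.06

pH = 3.06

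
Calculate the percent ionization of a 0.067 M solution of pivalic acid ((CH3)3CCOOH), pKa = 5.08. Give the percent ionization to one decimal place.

1.1%

(CH3)3CCOOH ⇌ (CH3)3CCOO- + H+; let x = [H+] at equilibrium.
Ka = 10^(−5.08) = 8.32 × 10^-6
x ≈ √(Ka·C₀) = √(8.32 × 10^-6 × 0.067) = 7.47 × 10^-4 M
% ionization = x/C₀ × 100% = 7.47 × 10^-4/0.067 × 100% = 1.1%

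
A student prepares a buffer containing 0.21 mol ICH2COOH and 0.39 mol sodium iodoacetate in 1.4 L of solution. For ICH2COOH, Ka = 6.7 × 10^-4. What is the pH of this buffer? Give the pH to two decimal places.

pH = 3.44

pKa = −log(6.7 × 10^-4) = 3.174
Henderson–Hasselbalch: pH = pKa + log([ICH2COO-]/[ICH2COOH]) = 3.174 + log(0.39/0.21)
pH = 3.174 + (+0.269) = 3.44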